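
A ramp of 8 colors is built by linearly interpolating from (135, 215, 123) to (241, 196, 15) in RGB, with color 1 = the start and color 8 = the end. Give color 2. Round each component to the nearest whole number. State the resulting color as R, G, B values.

With 8 swatches and endpoints inclusive, swatch 2 sits at t = (2 − 1)/(8 − 1) = 1/7 ≈ 0.1429.
R = 135 + 0.1429 × (241 − 135) = 150.147 → 150
G = 215 + 0.1429 × (196 − 215) = 212.285 → 212
B = 123 + 0.1429 × (15 − 123) = 107.567 → 108

(150, 212, 108)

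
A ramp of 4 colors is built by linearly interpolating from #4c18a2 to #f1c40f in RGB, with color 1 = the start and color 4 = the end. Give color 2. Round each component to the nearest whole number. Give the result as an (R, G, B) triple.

(131, 81, 113)

With 4 swatches and endpoints inclusive, swatch 2 sits at t = (2 − 1)/(4 − 1) = 1/3 ≈ 0.3333.
#4c18a2 → (76, 24, 162); #f1c40f → (241, 196, 15).
R = 76 + 0.3333 × (241 − 76) = 130.994 → 131
G = 24 + 0.3333 × (196 − 24) = 81.328 → 81
B = 162 + 0.3333 × (15 − 162) = 113.005 → 113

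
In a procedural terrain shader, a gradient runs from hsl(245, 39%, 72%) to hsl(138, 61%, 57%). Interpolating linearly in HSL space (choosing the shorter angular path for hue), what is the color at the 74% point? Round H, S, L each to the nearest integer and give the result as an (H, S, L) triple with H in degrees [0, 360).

Hue arc: Δh = 138 − 245 = -107° (|Δh| ≤ 180, already the shorter path).
H = 245 + 0.74 × (-107) = 165.82 → 166°
S = 39 + 0.74 × (61 − 39) = 55.28 → 55%
L = 72 + 0.74 × (57 − 72) = 60.9 → 61%

(166, 55, 61)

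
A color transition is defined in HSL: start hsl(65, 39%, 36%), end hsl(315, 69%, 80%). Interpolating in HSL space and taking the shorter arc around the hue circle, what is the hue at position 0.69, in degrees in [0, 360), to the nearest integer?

Hue: 315 − 65 = 250°, but |250| > 180 so the shorter arc goes the other way: Δh = 250 − 360 = -110°.
H = 65 + 0.69 × (-110) = -10.9 → -11 → -11 mod 360 = 349°

349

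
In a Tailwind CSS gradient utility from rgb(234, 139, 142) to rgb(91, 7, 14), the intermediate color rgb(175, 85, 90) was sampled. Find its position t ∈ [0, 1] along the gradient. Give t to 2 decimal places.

0.41

Invert the lerp on the R channel (largest span, 143): t = (175 − 234) / (91 − 234) = -59/-143 = 0.41259.
Check on G: (85 − 139)/(7 − 139) = 0.4091 ✓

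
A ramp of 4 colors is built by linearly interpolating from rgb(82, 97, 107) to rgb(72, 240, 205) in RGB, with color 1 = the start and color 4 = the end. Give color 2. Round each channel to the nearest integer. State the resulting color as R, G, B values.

With 4 swatches and endpoints inclusive, swatch 2 sits at t = (2 − 1)/(4 − 1) = 1/3 ≈ 0.3333.
R = 82 + 0.3333 × (72 − 82) = 78.667 → 79
G = 97 + 0.3333 × (240 − 97) = 144.662 → 145
B = 107 + 0.3333 × (205 − 107) = 139.663 → 140

(79, 145, 140)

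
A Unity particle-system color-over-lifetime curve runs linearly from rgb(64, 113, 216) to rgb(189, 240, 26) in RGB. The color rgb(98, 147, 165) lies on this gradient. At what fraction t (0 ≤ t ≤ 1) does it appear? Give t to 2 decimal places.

Invert the lerp on the B channel (largest span, 190): t = (165 − 216) / (26 − 216) = -51/-190 = 0.26842.
Check on R: (98 − 64)/(189 − 64) = 0.272 ✓

0.27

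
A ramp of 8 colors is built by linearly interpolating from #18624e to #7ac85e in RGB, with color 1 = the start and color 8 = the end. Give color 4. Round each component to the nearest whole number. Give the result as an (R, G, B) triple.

With 8 swatches and endpoints inclusive, swatch 4 sits at t = (4 − 1)/(8 − 1) = 3/7 ≈ 0.4286.
#18624e → (24, 98, 78); #7ac85e → (122, 200, 94).
R = 24 + 0.4286 × (122 − 24) = 66.003 → 66
G = 98 + 0.4286 × (200 − 98) = 141.717 → 142
B = 78 + 0.4286 × (94 − 78) = 84.858 → 85

(66, 142, 85)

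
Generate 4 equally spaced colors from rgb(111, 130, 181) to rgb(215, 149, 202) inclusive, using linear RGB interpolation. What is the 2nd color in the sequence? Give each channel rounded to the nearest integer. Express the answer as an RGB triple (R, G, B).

With 4 swatches and endpoints inclusive, swatch 2 sits at t = (2 − 1)/(4 − 1) = 1/3 ≈ 0.3333.
R = 111 + 0.3333 × (215 − 111) = 145.663 → 146
G = 130 + 0.3333 × (149 − 130) = 136.333 → 136
B = 181 + 0.3333 × (202 − 181) = 187.999 → 188

(146, 136, 188)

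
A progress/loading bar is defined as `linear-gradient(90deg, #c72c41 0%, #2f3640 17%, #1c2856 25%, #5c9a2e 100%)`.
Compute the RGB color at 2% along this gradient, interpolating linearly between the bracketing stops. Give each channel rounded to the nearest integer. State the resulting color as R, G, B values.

2% lies between the 0% and 17% stops, so the local fraction is t = (2 − 0)/(17 − 0) = 2/17 ≈ 0.1176.
#c72c41 → (199, 44, 65); #2f3640 → (47, 54, 64).
R = 199 + 0.1176 × (47 − 199) = 181.125 → 181
G = 44 + 0.1176 × (54 − 44) = 45.176 → 45
B = 65 + 0.1176 × (64 − 65) = 64.882 → 65

(181, 45, 65)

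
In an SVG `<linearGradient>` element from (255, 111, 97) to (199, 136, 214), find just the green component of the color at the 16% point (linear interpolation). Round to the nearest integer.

G = 111 + 0.16 × (136 − 111) = 115 → 115

115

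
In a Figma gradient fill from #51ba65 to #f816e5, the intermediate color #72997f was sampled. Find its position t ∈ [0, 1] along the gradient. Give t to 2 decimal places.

Invert the lerp on the R channel (largest span, 167): t = (114 − 81) / (248 − 81) = 33/167 = 0.1976.
Check on G: (153 − 186)/(22 − 186) = 0.2012 ✓

0.20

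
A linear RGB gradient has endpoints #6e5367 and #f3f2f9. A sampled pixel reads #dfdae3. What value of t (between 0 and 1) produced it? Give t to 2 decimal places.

Invert the lerp on the G channel (largest span, 159): t = (218 − 83) / (242 − 83) = 135/159 = 0.84906.
Check on R: (223 − 110)/(243 − 110) = 0.8496 ✓

0.85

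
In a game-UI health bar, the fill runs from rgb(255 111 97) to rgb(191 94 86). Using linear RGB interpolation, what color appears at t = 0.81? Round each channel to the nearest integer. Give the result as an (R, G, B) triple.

R = 255 + 0.81 × (191 − 255) = 255 + 0.81 × -64 = 203.16 → 203
G = 111 + 0.81 × (94 − 111) = 111 + 0.81 × -17 = 97.23 → 97
B = 97 + 0.81 × (86 − 97) = 97 + 0.81 × -11 = 88.09 → 88
So the blended color is (203, 97, 88), about #cb6158.

(203, 97, 88)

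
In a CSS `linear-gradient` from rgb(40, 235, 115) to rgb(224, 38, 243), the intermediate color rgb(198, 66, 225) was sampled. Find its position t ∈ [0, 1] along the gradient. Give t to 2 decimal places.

Invert the lerp on the G channel (largest span, 197): t = (66 − 235) / (38 − 235) = -169/-197 = 0.85787.
Check on R: (198 − 40)/(224 − 40) = 0.8587 ✓

0.86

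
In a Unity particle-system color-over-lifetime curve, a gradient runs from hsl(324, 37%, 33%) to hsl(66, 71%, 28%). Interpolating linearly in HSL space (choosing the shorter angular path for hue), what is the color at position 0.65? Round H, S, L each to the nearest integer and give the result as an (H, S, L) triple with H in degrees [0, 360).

(30, 59, 30)

Hue: 66 − 324 = -258°, but |-258| > 180 so the shorter arc goes the other way: Δh = -258 + 360 = 102°.
H = 324 + 0.65 × (102) = 390.3 → 390 → 390 mod 360 = 30°
S = 37 + 0.65 × (71 − 37) = 59.1 → 59%
L = 33 + 0.65 × (28 − 33) = 29.75 → 30%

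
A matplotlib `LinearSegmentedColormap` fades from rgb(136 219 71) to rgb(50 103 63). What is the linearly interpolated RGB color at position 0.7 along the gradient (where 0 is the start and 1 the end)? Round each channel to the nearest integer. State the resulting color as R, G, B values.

(76, 138, 65)

R = 136 + 0.7 × (50 − 136) = 136 + 0.7 × -86 = 75.8 → 76
G = 219 + 0.7 × (103 − 219) = 219 + 0.7 × -116 = 137.8 → 138
B = 71 + 0.7 × (63 − 71) = 71 + 0.7 × -8 = 65.4 → 65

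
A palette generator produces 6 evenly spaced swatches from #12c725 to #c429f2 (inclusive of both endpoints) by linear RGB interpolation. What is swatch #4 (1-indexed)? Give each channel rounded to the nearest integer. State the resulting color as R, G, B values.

With 6 swatches and endpoints inclusive, swatch 4 sits at t = (4 − 1)/(6 − 1) = 3/5 ≈ 0.6.
#12c725 → (18, 199, 37); #c429f2 → (196, 41, 242).
R = 18 + 0.6 × (196 − 18) = 124.8 → 125
G = 199 + 0.6 × (41 − 199) = 104.2 → 104
B = 37 + 0.6 × (242 − 37) = 160 → 160

(125, 104, 160)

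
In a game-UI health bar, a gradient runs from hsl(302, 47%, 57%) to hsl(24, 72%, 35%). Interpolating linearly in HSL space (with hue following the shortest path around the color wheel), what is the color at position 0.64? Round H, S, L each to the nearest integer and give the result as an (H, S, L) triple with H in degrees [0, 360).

Hue: 24 − 302 = -278°, but |-278| > 180 so the shorter arc goes the other way: Δh = -278 + 360 = 82°.
H = 302 + 0.64 × (82) = 354.48 → 354°
S = 47 + 0.64 × (72 − 47) = 63 → 63%
L = 57 + 0.64 × (35 − 57) = 42.92 → 43%

(354, 63, 43)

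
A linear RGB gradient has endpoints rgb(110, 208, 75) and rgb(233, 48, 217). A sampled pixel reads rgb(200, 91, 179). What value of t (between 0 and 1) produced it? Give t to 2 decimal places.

0.73

Invert the lerp on the G channel (largest span, 160): t = (91 − 208) / (48 − 208) = -117/-160 = 0.73125.
Check on R: (200 − 110)/(233 − 110) = 0.7317 ✓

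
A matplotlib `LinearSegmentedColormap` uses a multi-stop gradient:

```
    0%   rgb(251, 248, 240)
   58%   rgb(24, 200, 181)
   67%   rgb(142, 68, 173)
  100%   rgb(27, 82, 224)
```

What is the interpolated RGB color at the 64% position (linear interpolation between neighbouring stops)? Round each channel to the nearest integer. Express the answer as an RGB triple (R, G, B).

64% lies between the 58% and 67% stops, so the local fraction is t = (64 − 58)/(67 − 58) = 6/9 ≈ 0.6667.
R = 24 + 0.6667 × (142 − 24) = 102.671 → 103
G = 200 + 0.6667 × (68 − 200) = 111.996 → 112
B = 181 + 0.6667 × (173 − 181) = 175.666 → 176

(103, 112, 176)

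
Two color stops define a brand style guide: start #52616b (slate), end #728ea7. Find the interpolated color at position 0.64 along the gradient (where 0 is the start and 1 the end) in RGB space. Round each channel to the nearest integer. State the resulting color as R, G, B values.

#52616b → (82, 97, 107); #728ea7 → (114, 142, 167).
R = 82 + 0.64 × (114 − 82) = 82 + 0.64 × 32 = 102.48 → 102
G = 97 + 0.64 × (142 − 97) = 97 + 0.64 × 45 = 125.8 → 126
B = 107 + 0.64 × (167 − 107) = 107 + 0.64 × 60 = 145.4 → 145

(102, 126, 145)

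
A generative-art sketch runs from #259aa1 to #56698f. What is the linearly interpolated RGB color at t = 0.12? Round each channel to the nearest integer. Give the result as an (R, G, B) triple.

(43, 148, 159)

#259aa1 → (37, 154, 161); #56698f → (86, 105, 143).
R = 37 + 0.12 × (86 − 37) = 37 + 0.12 × 49 = 42.88 → 43
G = 154 + 0.12 × (105 − 154) = 154 + 0.12 × -49 = 148.12 → 148
B = 161 + 0.12 × (143 − 161) = 161 + 0.12 × -18 = 158.84 → 159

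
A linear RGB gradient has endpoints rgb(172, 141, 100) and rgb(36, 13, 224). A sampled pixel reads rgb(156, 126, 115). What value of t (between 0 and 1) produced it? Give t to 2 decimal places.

Invert the lerp on the R channel (largest span, 136): t = (156 − 172) / (36 − 172) = -16/-136 = 0.11765.
Check on G: (126 − 141)/(13 − 141) = 0.1172 ✓

0.12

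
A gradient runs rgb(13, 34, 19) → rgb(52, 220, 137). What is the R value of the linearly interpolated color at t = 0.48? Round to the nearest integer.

32

R = 13 + 0.48 × (52 − 13) = 31.72 → 32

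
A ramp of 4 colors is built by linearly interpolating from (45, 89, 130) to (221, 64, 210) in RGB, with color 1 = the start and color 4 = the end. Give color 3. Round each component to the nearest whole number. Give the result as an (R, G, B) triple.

(162, 72, 183)

With 4 swatches and endpoints inclusive, swatch 3 sits at t = (3 − 1)/(4 − 1) = 2/3 ≈ 0.6667.
R = 45 + 0.6667 × (221 − 45) = 162.339 → 162
G = 89 + 0.6667 × (64 − 89) = 72.332 → 72
B = 130 + 0.6667 × (210 − 130) = 183.336 → 183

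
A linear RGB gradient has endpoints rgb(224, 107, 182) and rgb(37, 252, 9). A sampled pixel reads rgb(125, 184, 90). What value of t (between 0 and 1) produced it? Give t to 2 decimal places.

Invert the lerp on the R channel (largest span, 187): t = (125 − 224) / (37 − 224) = -99/-187 = 0.52941.
Check on G: (184 − 107)/(252 − 107) = 0.531 ✓

0.53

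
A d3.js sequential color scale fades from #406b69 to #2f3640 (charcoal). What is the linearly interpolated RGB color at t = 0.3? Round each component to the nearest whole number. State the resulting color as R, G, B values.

#406b69 → (64, 107, 105); #2f3640 → (47, 54, 64).
R = 64 + 0.3 × (47 − 64) = 64 + 0.3 × -17 = 58.9 → 59
G = 107 + 0.3 × (54 − 107) = 107 + 0.3 × -53 = 91.1 → 91
B = 105 + 0.3 × (64 − 105) = 105 + 0.3 × -41 = 92.7 → 93

(59, 91, 93)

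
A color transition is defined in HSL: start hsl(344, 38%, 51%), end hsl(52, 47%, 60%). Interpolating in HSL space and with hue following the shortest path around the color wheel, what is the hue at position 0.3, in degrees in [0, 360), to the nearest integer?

Hue: 52 − 344 = -292°, but |-292| > 180 so the shorter arc goes the other way: Δh = -292 + 360 = 68°.
H = 344 + 0.3 × (68) = 364.4 → 364 → 364 mod 360 = 4°

4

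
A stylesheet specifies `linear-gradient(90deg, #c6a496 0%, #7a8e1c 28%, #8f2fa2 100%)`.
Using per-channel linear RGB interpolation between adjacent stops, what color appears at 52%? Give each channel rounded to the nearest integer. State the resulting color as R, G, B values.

52% lies between the 28% and 100% stops, so the local fraction is t = (52 − 28)/(100 − 28) = 24/72 ≈ 0.3333.
#7a8e1c → (122, 142, 28); #8f2fa2 → (143, 47, 162).
R = 122 + 0.3333 × (143 − 122) = 128.999 → 129
G = 142 + 0.3333 × (47 − 142) = 110.337 → 110
B = 28 + 0.3333 × (162 − 28) = 72.662 → 73

(129, 110, 73)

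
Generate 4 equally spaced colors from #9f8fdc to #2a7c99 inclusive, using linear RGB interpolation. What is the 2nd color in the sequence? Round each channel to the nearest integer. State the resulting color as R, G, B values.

(120, 137, 198)

With 4 swatches and endpoints inclusive, swatch 2 sits at t = (2 − 1)/(4 − 1) = 1/3 ≈ 0.3333.
#9f8fdc → (159, 143, 220); #2a7c99 → (42, 124, 153).
R = 159 + 0.3333 × (42 − 159) = 120.004 → 120
G = 143 + 0.3333 × (124 − 143) = 136.667 → 137
B = 220 + 0.3333 × (153 − 220) = 197.669 → 198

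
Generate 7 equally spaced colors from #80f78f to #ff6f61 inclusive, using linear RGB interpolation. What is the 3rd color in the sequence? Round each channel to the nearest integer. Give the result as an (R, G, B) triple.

With 7 swatches and endpoints inclusive, swatch 3 sits at t = (3 − 1)/(7 − 1) = 2/6 ≈ 0.3333.
#80f78f → (128, 247, 143); #ff6f61 → (255, 111, 97).
R = 128 + 0.3333 × (255 − 128) = 170.329 → 170
G = 247 + 0.3333 × (111 − 247) = 201.671 → 202
B = 143 + 0.3333 × (97 − 143) = 127.668 → 128

(170, 202, 128)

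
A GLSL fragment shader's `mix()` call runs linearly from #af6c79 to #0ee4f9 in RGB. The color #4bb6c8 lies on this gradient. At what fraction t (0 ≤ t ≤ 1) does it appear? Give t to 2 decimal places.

0.62

Invert the lerp on the R channel (largest span, 161): t = (75 − 175) / (14 − 175) = -100/-161 = 0.62112.
Check on G: (182 − 108)/(228 − 108) = 0.6167 ✓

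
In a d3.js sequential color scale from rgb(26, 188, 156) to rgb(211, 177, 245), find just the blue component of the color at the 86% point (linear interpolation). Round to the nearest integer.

233

B = 156 + 0.86 × (245 − 156) = 232.54 → 233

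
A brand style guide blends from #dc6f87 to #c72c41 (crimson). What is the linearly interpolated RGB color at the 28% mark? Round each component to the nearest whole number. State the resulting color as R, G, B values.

#dc6f87 → (220, 111, 135); #c72c41 → (199, 44, 65).
28% corresponds to t = 0.28.
R = 220 + 0.28 × (199 − 220) = 220 + 0.28 × -21 = 214.12 → 214
G = 111 + 0.28 × (44 − 111) = 111 + 0.28 × -67 = 92.24 → 92
B = 135 + 0.28 × (65 − 135) = 135 + 0.28 × -70 = 115.4 → 115

(214, 92, 115)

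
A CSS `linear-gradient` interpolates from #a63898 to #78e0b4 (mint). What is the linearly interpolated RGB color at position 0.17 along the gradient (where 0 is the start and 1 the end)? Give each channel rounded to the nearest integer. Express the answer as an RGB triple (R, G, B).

#a63898 → (166, 56, 152); #78e0b4 → (120, 224, 180).
R = 166 + 0.17 × (120 − 166) = 166 + 0.17 × -46 = 158.18 → 158
G = 56 + 0.17 × (224 − 56) = 56 + 0.17 × 168 = 84.56 → 85
B = 152 + 0.17 × (180 − 152) = 152 + 0.17 × 28 = 156.76 → 157

(158, 85, 157)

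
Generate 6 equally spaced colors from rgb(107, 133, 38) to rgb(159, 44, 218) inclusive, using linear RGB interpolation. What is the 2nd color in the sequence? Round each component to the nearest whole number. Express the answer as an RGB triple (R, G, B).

(117, 115, 74)

With 6 swatches and endpoints inclusive, swatch 2 sits at t = (2 − 1)/(6 − 1) = 1/5 ≈ 0.2.
R = 107 + 0.2 × (159 − 107) = 117.4 → 117
G = 133 + 0.2 × (44 − 133) = 115.2 → 115
B = 38 + 0.2 × (218 − 38) = 74 → 74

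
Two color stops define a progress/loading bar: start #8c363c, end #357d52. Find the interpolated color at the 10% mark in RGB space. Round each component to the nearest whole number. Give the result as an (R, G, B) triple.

(131, 61, 62)

#8c363c → (140, 54, 60); #357d52 → (53, 125, 82).
10% corresponds to t = 0.1.
R = 140 + 0.1 × (53 − 140) = 140 + 0.1 × -87 = 131.3 → 131
G = 54 + 0.1 × (125 − 54) = 54 + 0.1 × 71 = 61.1 → 61
B = 60 + 0.1 × (82 − 60) = 60 + 0.1 × 22 = 62.2 → 62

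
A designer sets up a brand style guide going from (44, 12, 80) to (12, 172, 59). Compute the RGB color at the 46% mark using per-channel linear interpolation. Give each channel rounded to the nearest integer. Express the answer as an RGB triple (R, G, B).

46% corresponds to t = 0.46.
R = 44 + 0.46 × (12 − 44) = 44 + 0.46 × -32 = 29.28 → 29
G = 12 + 0.46 × (172 − 12) = 12 + 0.46 × 160 = 85.6 → 86
B = 80 + 0.46 × (59 − 80) = 80 + 0.46 × -21 = 70.34 → 70

(29, 86, 70)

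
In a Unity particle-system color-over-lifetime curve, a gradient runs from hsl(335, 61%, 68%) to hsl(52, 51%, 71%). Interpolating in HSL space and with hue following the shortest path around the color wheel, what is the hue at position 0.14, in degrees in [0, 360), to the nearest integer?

Hue: 52 − 335 = -283°, but |-283| > 180 so the shorter arc goes the other way: Δh = -283 + 360 = 77°.
H = 335 + 0.14 × (77) = 345.78 → 346°

346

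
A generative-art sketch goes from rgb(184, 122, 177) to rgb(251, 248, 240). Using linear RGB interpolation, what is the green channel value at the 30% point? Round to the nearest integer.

160

G = 122 + 0.3 × (248 − 122) = 159.8 → 160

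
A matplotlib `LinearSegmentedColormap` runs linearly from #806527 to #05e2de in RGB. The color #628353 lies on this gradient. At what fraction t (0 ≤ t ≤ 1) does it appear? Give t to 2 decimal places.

0.24

Invert the lerp on the B channel (largest span, 183): t = (83 − 39) / (222 − 39) = 44/183 = 0.24044.
Check on R: (98 − 128)/(5 − 128) = 0.2439 ✓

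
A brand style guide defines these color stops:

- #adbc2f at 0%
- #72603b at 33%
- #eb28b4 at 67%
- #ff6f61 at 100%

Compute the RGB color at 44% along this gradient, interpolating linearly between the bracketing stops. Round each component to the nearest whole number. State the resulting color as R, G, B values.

(153, 78, 98)

44% lies between the 33% and 67% stops, so the local fraction is t = (44 − 33)/(67 − 33) = 11/34 ≈ 0.3235.
#72603b → (114, 96, 59); #eb28b4 → (235, 40, 180).
R = 114 + 0.3235 × (235 − 114) = 153.144 → 153
G = 96 + 0.3235 × (40 − 96) = 77.884 → 78
B = 59 + 0.3235 × (180 − 59) = 98.144 → 98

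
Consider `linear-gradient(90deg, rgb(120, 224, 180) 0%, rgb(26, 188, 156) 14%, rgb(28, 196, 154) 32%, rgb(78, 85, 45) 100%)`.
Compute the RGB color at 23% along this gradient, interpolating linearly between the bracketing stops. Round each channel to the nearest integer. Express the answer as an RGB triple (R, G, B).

23% lies between the 14% and 32% stops, so the local fraction is t = (23 − 14)/(32 − 14) = 9/18 ≈ 0.5.
R = 26 + 0.5 × (28 − 26) = 27 → 27
G = 188 + 0.5 × (196 − 188) = 192 → 192
B = 156 + 0.5 × (154 − 156) = 155 → 155

(27, 192, 155)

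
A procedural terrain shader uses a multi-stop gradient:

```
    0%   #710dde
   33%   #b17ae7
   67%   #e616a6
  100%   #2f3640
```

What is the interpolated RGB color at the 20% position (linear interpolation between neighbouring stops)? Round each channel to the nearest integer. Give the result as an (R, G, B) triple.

20% lies between the 0% and 33% stops, so the local fraction is t = (20 − 0)/(33 − 0) = 20/33 ≈ 0.6061.
#710dde → (113, 13, 222); #b17ae7 → (177, 122, 231).
R = 113 + 0.6061 × (177 − 113) = 151.79 → 152
G = 13 + 0.6061 × (122 − 13) = 79.065 → 79
B = 222 + 0.6061 × (231 − 222) = 227.455 → 227

(152, 79, 227)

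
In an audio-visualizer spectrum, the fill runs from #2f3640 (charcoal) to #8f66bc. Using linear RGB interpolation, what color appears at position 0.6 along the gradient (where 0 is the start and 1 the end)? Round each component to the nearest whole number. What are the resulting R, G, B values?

(105, 83, 138)

#2f3640 → (47, 54, 64); #8f66bc → (143, 102, 188).
R = 47 + 0.6 × (143 − 47) = 47 + 0.6 × 96 = 104.6 → 105
G = 54 + 0.6 × (102 − 54) = 54 + 0.6 × 48 = 82.8 → 83
B = 64 + 0.6 × (188 − 64) = 64 + 0.6 × 124 = 138.4 → 138
So the blended color is (105, 83, 138), about #69538a.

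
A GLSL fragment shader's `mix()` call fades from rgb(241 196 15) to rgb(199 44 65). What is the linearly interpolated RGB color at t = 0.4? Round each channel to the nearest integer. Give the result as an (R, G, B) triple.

R = 241 + 0.4 × (199 − 241) = 241 + 0.4 × -42 = 224.2 → 224
G = 196 + 0.4 × (44 − 196) = 196 + 0.4 × -152 = 135.2 → 135
B = 15 + 0.4 × (65 − 15) = 15 + 0.4 × 50 = 35 → 35

(224, 135, 35)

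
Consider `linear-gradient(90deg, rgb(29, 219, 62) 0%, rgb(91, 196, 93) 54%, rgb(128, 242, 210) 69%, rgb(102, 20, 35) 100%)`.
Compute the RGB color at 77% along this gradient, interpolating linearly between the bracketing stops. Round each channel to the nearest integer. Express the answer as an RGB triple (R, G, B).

77% lies between the 69% and 100% stops, so the local fraction is t = (77 − 69)/(100 − 69) = 8/31 ≈ 0.2581.
R = 128 + 0.2581 × (102 − 128) = 121.289 → 121
G = 242 + 0.2581 × (20 − 242) = 184.702 → 185
B = 210 + 0.2581 × (35 − 210) = 164.833 → 165

(121, 185, 165)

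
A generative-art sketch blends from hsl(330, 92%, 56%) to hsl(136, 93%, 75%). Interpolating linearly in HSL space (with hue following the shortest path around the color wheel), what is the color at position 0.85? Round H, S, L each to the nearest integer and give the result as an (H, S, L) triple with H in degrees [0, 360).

Hue: 136 − 330 = -194°, but |-194| > 180 so the shorter arc goes the other way: Δh = -194 + 360 = 166°.
H = 330 + 0.85 × (166) = 471.1 → 471 → 471 mod 360 = 111°
S = 92 + 0.85 × (93 − 92) = 92.85 → 93%
L = 56 + 0.85 × (75 − 56) = 72.15 → 72%

(111, 93, 72)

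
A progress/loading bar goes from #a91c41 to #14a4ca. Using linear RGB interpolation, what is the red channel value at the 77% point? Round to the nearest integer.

R₁ = 169 (from #a91c41), R₂ = 20 (from #14a4ca).
R = 169 + 0.77 × (20 − 169) = 54.27 → 54

54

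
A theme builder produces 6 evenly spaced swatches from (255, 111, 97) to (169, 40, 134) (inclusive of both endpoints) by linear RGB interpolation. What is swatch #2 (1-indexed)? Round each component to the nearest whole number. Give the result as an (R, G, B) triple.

(238, 97, 104)

With 6 swatches and endpoints inclusive, swatch 2 sits at t = (2 − 1)/(6 − 1) = 1/5 ≈ 0.2.
R = 255 + 0.2 × (169 − 255) = 237.8 → 238
G = 111 + 0.2 × (40 − 111) = 96.8 → 97
B = 97 + 0.2 × (134 − 97) = 104.4 → 104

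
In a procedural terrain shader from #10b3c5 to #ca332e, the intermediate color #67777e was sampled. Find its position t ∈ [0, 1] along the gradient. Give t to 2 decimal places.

Invert the lerp on the R channel (largest span, 186): t = (103 − 16) / (202 − 16) = 87/186 = 0.46774.
Check on G: (119 − 179)/(51 − 179) = 0.4688 ✓

0.47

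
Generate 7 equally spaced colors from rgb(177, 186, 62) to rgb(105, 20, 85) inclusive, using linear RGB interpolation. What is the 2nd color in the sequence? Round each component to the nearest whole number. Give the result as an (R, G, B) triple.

With 7 swatches and endpoints inclusive, swatch 2 sits at t = (2 − 1)/(7 − 1) = 1/6 ≈ 0.1667.
R = 177 + 0.1667 × (105 − 177) = 164.998 → 165
G = 186 + 0.1667 × (20 − 186) = 158.328 → 158
B = 62 + 0.1667 × (85 − 62) = 65.834 → 66

(165, 158, 66)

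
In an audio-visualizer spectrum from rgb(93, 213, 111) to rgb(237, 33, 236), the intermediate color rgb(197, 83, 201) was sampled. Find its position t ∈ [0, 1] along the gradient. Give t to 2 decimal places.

Invert the lerp on the G channel (largest span, 180): t = (83 − 213) / (33 − 213) = -130/-180 = 0.72222.
Check on R: (197 − 93)/(237 − 93) = 0.7222 ✓

0.72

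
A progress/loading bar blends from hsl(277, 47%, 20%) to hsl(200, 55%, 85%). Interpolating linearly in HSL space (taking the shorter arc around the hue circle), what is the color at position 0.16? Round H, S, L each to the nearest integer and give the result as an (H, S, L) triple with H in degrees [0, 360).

(265, 48, 30)

Hue arc: Δh = 200 − 277 = -77° (|Δh| ≤ 180, already the shorter path).
H = 277 + 0.16 × (-77) = 264.68 → 265°
S = 47 + 0.16 × (55 − 47) = 48.28 → 48%
L = 20 + 0.16 × (85 − 20) = 30.4 → 30%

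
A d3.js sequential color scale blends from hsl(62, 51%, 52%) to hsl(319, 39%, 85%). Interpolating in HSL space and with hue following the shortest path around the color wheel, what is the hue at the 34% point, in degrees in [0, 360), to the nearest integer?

27

Hue: 319 − 62 = 257°, but |257| > 180 so the shorter arc goes the other way: Δh = 257 − 360 = -103°.
H = 62 + 0.34 × (-103) = 26.98 → 27°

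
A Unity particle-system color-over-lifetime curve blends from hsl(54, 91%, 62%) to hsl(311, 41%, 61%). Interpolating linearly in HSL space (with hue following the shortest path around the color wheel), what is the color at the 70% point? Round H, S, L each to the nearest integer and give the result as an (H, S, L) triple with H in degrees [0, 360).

Hue: 311 − 54 = 257°, but |257| > 180 so the shorter arc goes the other way: Δh = 257 − 360 = -103°.
H = 54 + 0.7 × (-103) = -18.1 → -18 → -18 mod 360 = 342°
S = 91 + 0.7 × (41 − 91) = 56 → 56%
L = 62 + 0.7 × (61 − 62) = 61.3 → 61%

(342, 56, 61)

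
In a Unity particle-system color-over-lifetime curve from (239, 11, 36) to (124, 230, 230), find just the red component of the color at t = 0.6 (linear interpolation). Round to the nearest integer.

170

R = 239 + 0.6 × (124 − 239) = 170 → 170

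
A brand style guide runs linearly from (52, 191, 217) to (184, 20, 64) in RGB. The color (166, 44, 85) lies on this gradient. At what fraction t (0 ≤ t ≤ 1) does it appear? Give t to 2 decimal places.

Invert the lerp on the G channel (largest span, 171): t = (44 − 191) / (20 − 191) = -147/-171 = 0.85965.
Check on R: (166 − 52)/(184 − 52) = 0.8636 ✓

0.86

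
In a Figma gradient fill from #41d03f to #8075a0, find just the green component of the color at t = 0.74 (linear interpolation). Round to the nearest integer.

141

G₁ = 208 (from #41d03f), G₂ = 117 (from #8075a0).
G = 208 + 0.74 × (117 − 208) = 140.66 → 141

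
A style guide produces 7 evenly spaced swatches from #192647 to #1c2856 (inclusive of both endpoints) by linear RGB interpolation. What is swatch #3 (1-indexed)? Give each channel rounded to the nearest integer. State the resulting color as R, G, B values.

(26, 39, 76)

With 7 swatches and endpoints inclusive, swatch 3 sits at t = (3 − 1)/(7 − 1) = 2/6 ≈ 0.3333.
#192647 → (25, 38, 71); #1c2856 → (28, 40, 86).
R = 25 + 0.3333 × (28 − 25) = 26 → 26
G = 38 + 0.3333 × (40 − 38) = 38.667 → 39
B = 71 + 0.3333 × (86 − 71) = 75.999 → 76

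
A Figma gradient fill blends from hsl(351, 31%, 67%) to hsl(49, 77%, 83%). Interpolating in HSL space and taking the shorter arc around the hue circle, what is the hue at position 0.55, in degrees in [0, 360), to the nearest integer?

Hue: 49 − 351 = -302°, but |-302| > 180 so the shorter arc goes the other way: Δh = -302 + 360 = 58°.
H = 351 + 0.55 × (58) = 382.9 → 383 → 383 mod 360 = 23°

23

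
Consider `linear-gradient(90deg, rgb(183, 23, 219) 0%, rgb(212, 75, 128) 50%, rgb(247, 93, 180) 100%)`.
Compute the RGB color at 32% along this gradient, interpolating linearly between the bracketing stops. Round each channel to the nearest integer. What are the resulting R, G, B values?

(202, 56, 161)

32% lies between the 0% and 50% stops, so the local fraction is t = (32 − 0)/(50 − 0) = 32/50 ≈ 0.64.
R = 183 + 0.64 × (212 − 183) = 201.56 → 202
G = 23 + 0.64 × (75 − 23) = 56.28 → 56
B = 219 + 0.64 × (128 − 219) = 160.76 → 161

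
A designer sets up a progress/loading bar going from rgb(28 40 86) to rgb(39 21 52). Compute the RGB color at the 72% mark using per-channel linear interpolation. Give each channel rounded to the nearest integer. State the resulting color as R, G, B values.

(36, 26, 62)

72% corresponds to t = 0.72.
R = 28 + 0.72 × (39 − 28) = 28 + 0.72 × 11 = 35.92 → 36
G = 40 + 0.72 × (21 − 40) = 40 + 0.72 × -19 = 26.32 → 26
B = 86 + 0.72 × (52 − 86) = 86 + 0.72 × -34 = 61.52 → 62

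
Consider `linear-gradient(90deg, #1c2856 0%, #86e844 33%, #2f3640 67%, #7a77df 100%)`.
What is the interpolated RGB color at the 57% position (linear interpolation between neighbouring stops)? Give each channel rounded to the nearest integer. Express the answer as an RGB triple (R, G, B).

57% lies between the 33% and 67% stops, so the local fraction is t = (57 − 33)/(67 − 33) = 24/34 ≈ 0.7059.
#86e844 → (134, 232, 68); #2f3640 → (47, 54, 64).
R = 134 + 0.7059 × (47 − 134) = 72.587 → 73
G = 232 + 0.7059 × (54 − 232) = 106.35 → 106
B = 68 + 0.7059 × (64 − 68) = 65.176 → 65

(73, 106, 65)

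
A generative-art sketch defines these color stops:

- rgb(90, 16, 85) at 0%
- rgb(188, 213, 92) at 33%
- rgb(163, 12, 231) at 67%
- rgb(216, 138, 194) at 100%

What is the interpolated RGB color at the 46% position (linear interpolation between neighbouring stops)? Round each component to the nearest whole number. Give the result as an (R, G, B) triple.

(178, 136, 145)

46% lies between the 33% and 67% stops, so the local fraction is t = (46 − 33)/(67 − 33) = 13/34 ≈ 0.3824.
R = 188 + 0.3824 × (163 − 188) = 178.44 → 178
G = 213 + 0.3824 × (12 − 213) = 136.138 → 136
B = 92 + 0.3824 × (231 − 92) = 145.154 → 145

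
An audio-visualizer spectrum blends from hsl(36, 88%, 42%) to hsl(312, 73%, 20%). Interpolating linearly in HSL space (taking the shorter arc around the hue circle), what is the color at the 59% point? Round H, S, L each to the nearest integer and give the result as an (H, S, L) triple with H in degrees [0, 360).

(346, 79, 29)

Hue: 312 − 36 = 276°, but |276| > 180 so the shorter arc goes the other way: Δh = 276 − 360 = -84°.
H = 36 + 0.59 × (-84) = -13.56 → -14 → -14 mod 360 = 346°
S = 88 + 0.59 × (73 − 88) = 79.15 → 79%
L = 42 + 0.59 × (20 − 42) = 29.02 → 29%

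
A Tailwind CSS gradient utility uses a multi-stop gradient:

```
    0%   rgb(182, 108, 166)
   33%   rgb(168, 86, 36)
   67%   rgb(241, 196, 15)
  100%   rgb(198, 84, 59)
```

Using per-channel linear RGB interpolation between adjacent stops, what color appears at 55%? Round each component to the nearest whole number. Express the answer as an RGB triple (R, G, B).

(215, 157, 22)

55% lies between the 33% and 67% stops, so the local fraction is t = (55 − 33)/(67 − 33) = 22/34 ≈ 0.6471.
R = 168 + 0.6471 × (241 − 168) = 215.238 → 215
G = 86 + 0.6471 × (196 − 86) = 157.181 → 157
B = 36 + 0.6471 × (15 − 36) = 22.411 → 22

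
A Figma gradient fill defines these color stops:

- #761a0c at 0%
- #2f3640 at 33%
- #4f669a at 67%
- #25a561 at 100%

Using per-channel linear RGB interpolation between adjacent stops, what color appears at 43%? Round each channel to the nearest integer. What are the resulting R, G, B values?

(56, 68, 90)

43% lies between the 33% and 67% stops, so the local fraction is t = (43 − 33)/(67 − 33) = 10/34 ≈ 0.2941.
#2f3640 → (47, 54, 64); #4f669a → (79, 102, 154).
R = 47 + 0.2941 × (79 − 47) = 56.411 → 56
G = 54 + 0.2941 × (102 − 54) = 68.117 → 68
B = 64 + 0.2941 × (154 − 64) = 90.469 → 90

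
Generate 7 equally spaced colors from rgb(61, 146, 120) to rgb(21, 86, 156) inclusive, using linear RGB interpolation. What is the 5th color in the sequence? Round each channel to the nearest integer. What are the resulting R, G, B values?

(34, 106, 144)

With 7 swatches and endpoints inclusive, swatch 5 sits at t = (5 − 1)/(7 − 1) = 4/6 ≈ 0.6667.
R = 61 + 0.6667 × (21 − 61) = 34.332 → 34
G = 146 + 0.6667 × (86 − 146) = 105.998 → 106
B = 120 + 0.6667 × (156 − 120) = 144.001 → 144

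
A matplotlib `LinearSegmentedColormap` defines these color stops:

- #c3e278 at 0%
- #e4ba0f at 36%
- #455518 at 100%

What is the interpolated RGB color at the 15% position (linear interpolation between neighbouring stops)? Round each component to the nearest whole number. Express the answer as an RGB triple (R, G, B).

(209, 209, 76)

15% lies between the 0% and 36% stops, so the local fraction is t = (15 − 0)/(36 − 0) = 15/36 ≈ 0.4167.
#c3e278 → (195, 226, 120); #e4ba0f → (228, 186, 15).
R = 195 + 0.4167 × (228 − 195) = 208.751 → 209
G = 226 + 0.4167 × (186 − 226) = 209.332 → 209
B = 120 + 0.4167 × (15 − 120) = 76.246 → 76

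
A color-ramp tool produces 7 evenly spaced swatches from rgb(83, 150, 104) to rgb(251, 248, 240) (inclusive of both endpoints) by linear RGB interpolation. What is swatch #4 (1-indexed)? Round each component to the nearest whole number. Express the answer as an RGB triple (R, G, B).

(167, 199, 172)

With 7 swatches and endpoints inclusive, swatch 4 sits at t = (4 − 1)/(7 − 1) = 3/6 ≈ 0.5.
R = 83 + 0.5 × (251 − 83) = 167 → 167
G = 150 + 0.5 × (248 − 150) = 199 → 199
B = 104 + 0.5 × (240 − 104) = 172 → 172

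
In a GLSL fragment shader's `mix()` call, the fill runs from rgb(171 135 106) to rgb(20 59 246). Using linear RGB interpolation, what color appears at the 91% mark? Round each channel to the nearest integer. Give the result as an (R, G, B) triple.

91% corresponds to t = 0.91.
R = 171 + 0.91 × (20 − 171) = 171 + 0.91 × -151 = 33.59 → 34
G = 135 + 0.91 × (59 − 135) = 135 + 0.91 × -76 = 65.84 → 66
B = 106 + 0.91 × (246 − 106) = 106 + 0.91 × 140 = 233.4 → 233

(34, 66, 233)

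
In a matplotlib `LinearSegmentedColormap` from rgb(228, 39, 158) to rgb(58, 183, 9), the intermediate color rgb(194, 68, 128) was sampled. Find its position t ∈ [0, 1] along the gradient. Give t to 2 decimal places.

Invert the lerp on the R channel (largest span, 170): t = (194 − 228) / (58 − 228) = -34/-170 = 0.2.
Check on G: (68 − 39)/(183 − 39) = 0.2014 ✓

0.20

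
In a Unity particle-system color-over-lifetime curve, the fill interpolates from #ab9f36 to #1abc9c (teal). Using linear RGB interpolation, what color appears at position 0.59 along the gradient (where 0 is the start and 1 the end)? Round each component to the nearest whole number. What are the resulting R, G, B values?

#ab9f36 → (171, 159, 54); #1abc9c → (26, 188, 156).
R = 171 + 0.59 × (26 − 171) = 171 + 0.59 × -145 = 85.45 → 85
G = 159 + 0.59 × (188 − 159) = 159 + 0.59 × 29 = 176.11 → 176
B = 54 + 0.59 × (156 − 54) = 54 + 0.59 × 102 = 114.18 → 114

(85, 176, 114)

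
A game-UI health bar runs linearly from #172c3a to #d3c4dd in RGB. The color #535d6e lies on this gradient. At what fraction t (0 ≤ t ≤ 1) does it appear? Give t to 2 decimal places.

Invert the lerp on the R channel (largest span, 188): t = (83 − 23) / (211 − 23) = 60/188 = 0.31915.
Check on G: (93 − 44)/(196 − 44) = 0.3224 ✓

0.32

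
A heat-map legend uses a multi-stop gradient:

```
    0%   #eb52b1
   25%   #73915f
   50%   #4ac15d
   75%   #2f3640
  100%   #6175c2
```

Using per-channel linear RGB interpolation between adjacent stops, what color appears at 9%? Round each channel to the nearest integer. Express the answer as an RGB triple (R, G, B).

9% lies between the 0% and 25% stops, so the local fraction is t = (9 − 0)/(25 − 0) = 9/25 ≈ 0.36.
#eb52b1 → (235, 82, 177); #73915f → (115, 145, 95).
R = 235 + 0.36 × (115 − 235) = 191.8 → 192
G = 82 + 0.36 × (145 − 82) = 104.68 → 105
B = 177 + 0.36 × (95 − 177) = 147.48 → 147

(192, 105, 147)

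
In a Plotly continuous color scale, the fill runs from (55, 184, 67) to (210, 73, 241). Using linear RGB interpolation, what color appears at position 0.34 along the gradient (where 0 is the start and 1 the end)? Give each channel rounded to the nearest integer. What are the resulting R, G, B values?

(108, 146, 126)

R = 55 + 0.34 × (210 − 55) = 55 + 0.34 × 155 = 107.7 → 108
G = 184 + 0.34 × (73 − 184) = 184 + 0.34 × -111 = 146.26 → 146
B = 67 + 0.34 × (241 − 67) = 67 + 0.34 × 174 = 126.16 → 126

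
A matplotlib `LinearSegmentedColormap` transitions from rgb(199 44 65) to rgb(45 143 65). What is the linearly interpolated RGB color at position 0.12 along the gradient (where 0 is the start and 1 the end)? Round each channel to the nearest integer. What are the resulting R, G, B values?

(181, 56, 65)

R = 199 + 0.12 × (45 − 199) = 199 + 0.12 × -154 = 180.52 → 181
G = 44 + 0.12 × (143 − 44) = 44 + 0.12 × 99 = 55.88 → 56
B = 65 + 0.12 × (65 − 65) = 65 + 0.12 × 0 = 65 → 65
So the blended color is (181, 56, 65), about #b53841.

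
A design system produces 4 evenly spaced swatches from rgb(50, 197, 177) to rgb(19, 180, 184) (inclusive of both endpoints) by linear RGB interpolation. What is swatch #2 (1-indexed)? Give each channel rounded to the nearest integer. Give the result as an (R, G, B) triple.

With 4 swatches and endpoints inclusive, swatch 2 sits at t = (2 − 1)/(4 − 1) = 1/3 ≈ 0.3333.
R = 50 + 0.3333 × (19 − 50) = 39.668 → 40
G = 197 + 0.3333 × (180 − 197) = 191.334 → 191
B = 177 + 0.3333 × (184 − 177) = 179.333 → 179

(40, 191, 179)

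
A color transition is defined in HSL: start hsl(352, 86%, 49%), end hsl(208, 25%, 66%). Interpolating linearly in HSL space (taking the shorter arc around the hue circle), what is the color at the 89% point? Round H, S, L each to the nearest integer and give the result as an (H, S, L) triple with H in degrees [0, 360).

(224, 32, 64)

Hue arc: Δh = 208 − 352 = -144° (|Δh| ≤ 180, already the shorter path).
H = 352 + 0.89 × (-144) = 223.84 → 224°
S = 86 + 0.89 × (25 − 86) = 31.71 → 32%
L = 49 + 0.89 × (66 − 49) = 64.13 → 64%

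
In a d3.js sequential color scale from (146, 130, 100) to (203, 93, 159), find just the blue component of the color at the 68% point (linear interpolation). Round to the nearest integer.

140

B = 100 + 0.68 × (159 − 100) = 140.12 → 140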